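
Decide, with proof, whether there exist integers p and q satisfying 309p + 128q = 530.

309 and 128 are coprime, so 309p + 128q ranges over all of ℤ.
Run the Euclidean algorithm on 309 and 128: 309 = 2·128 + 53, 128 = 2·53 + 22, 53 = 2·22 + 9, 22 = 2·9 + 4, 9 = 2·4 + 1, 4 = 4·1 + 0.
Unwinding: 1 = 9 − 2·4 = 9 − 2·(22 − 2·9) = −2·22 + 5·9 = −2·22 + 5·(53 − 2·22) = 5·53 − 12·22 = 5·53 − 12·(128 − 2·53) = −12·128 + 29·53 = −12·128 + 29·(309 − 2·128) = 29·309 − 70·128, i.e. 309·29 + 128·(-70) = 1.
Multiplying through by 530: p = 29·530 = 15370, q = (-70)·530 = -37100 is a solution.
Subtracting 120·128 from p and adding 120·309 to q gives the tidier solution (10, -20).
Indeed 309·10 + 128·(-20) = 3090 − 2560 = 530.

p = 10, q = -20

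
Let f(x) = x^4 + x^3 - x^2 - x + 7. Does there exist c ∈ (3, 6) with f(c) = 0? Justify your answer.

The endpoint values f(3) = 103 and f(6) = 1477 are both positive. Claim: f(x) > 0 for every x in (3, 6).
Shift to the endpoint 3: with x = 3 + u (0 < u < 3), one computes f(3 + u) = u^4 + 13u^3 + 62u^2 + 128u + 103.
All 5 nonzero coefficients of this polynomial in u are positive; hence for u > 0 the value is a sum of positive terms (the constant 103 among them).
So f is strictly positive on (3, 6); no root exists in the interval.

No such root exists.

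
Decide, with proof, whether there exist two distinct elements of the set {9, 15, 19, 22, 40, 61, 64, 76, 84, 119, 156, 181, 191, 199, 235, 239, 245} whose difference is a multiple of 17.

Reduce each element modulo 17: 9↦9, 15↦15, 19↦2, 22↦5, 40↦6, 61↦10, 64↦13, 76↦8, 84↦16, 119↦0, 156↦3, 181↦11, 191↦4, 199↦12, 235↦14, 239↦1, 245↦7.
These 17 residues are pairwise different, hence no difference of two elements is divisible by 17.

No such pair exists.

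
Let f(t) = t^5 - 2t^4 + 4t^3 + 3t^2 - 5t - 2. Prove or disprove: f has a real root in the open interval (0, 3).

Yes, f has a root in the interval.

f(0) = -2 and f(3) = 199, which have opposite signs.
f is continuous everywhere (it is a polynomial), in particular on [0, 3].
By the Intermediate Value Theorem f must vanish at some point of (0, 3).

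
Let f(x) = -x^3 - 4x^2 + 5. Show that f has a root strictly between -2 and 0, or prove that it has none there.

f(-2) = -3 and f(0) = 5, which have opposite signs.
f is continuous everywhere (it is a polynomial), in particular on [-2, 0].
By the Intermediate Value Theorem, f takes the value 0 somewhere in the open interval.

Such a root exists.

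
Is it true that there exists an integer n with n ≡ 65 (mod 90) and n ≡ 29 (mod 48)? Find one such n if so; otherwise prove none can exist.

n = 605

The moduli are not coprime: gcd(90, 48) = 6. Compatibility requires 6 ∣ (29 − 65) = -36, which holds, so solutions exist.
Step through n = 65, 65 + 90, 65 + 2·90, …: the values 65, 155, 245, 335, 425, 515, 605 reduce mod 48 to 17, 11, 5, 47, 41, 35, 29. The value 605 hits 29.
Indeed 605 ≡ 65 (mod 90) and 605 ≡ 29 (mod 48).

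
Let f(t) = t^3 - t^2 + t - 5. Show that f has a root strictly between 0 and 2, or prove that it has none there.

Such a root exists.

f(0) = -5 and f(2) = 1, which have opposite signs.
As a polynomial, f is continuous on every closed interval.
By the Intermediate Value Theorem f must vanish at some point of (0, 2).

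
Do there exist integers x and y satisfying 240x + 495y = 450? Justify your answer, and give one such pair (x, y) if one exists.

x = 6, y = -2

Since gcd(240, 495) = 15 and 450 = 15·30, Bézout's identity guarantees a solution.
Dividing through by 15 reduces the equation to 16x + 33y = 30.
Euclidean algorithm: 33 = 2·16 + 1, 16 = 16·1 + 0.
Back-substituting, 1 = 33 − 2·16; that is, 16·(-2) + 33·1 = 1.
Multiplying through by 30: x = (-2)·30 = -60, y = 1·30 = 30 is a solution.
Shifting by a multiple of (33, −16) keeps it a solution: x = -60 + 2·33 = 6, y = 30 − 2·16 = -2.
Check: 240·6 + 495·(-2) = 1440 − 990 = 450. ✓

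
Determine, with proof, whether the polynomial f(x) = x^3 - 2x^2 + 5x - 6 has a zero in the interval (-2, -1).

f has no root in that interval.

f(-2) = -32 and f(-1) = -14, both negative.
f'(x) = 3x^2 - 4x + 5 has discriminant (-4)² − 4·3·5 = -44 < 0, so f' has no real roots and is positive for every real x.
So f is strictly increasing; between -2 and -1 its values lie between f(-2) = -32 and f(-1) = -14, all negative. Therefore f has no root in (-2, -1).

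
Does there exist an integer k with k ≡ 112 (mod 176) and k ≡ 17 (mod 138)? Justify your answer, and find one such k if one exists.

Reduce both congruences modulo 2, which divides 176 and 138: they say k ≡ 112 (mod 2) and k ≡ 17 (mod 2).
These are incompatible: 112 − 17 = 95 is not divisible by 2.
Therefore no such k exists.

No, no such integer exists.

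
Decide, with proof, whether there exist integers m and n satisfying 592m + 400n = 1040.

m = 20, n = -27

Every value of 592m + 400n is a multiple of gcd(592, 400) = 16; since 16 ∣ 1040, solutions exist.
Dividing through by 16 reduces the equation to 37m + 25n = 65.
Euclidean algorithm: 37 = 1·25 + 12, 25 = 2·12 + 1, 12 = 12·1 + 0.
Working back up the chain: 1 = 25 − 2·12 = 25 − 2·(37 − 1·25) = −2·37 + 3·25. So 37·(-2) + 25·3 = 1.
Times 65: 37·(-130) + 25·195 = 65, so (-130, 195) solves it.
The general solution is m = -130 + 25k, n = 195 − 37k; taking k = 6 gives the smaller pair m = 20, n = -27.
Indeed 592·20 + 400·(-27) = 11840 − 10800 = 1040.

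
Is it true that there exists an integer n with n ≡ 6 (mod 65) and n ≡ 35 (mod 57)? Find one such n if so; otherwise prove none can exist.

n = 1631

Since 65 and 57 share no common factor, CRT says the pair of congruences has a solution (unique mod 3705).
Write n = 6 + 65t and require 6 + 65t ≡ 35 (mod 57), i.e. 65t ≡ 29 (mod 57).
65 ≡ 8 (mod 57), so this reads 8t ≡ 29 (mod 57). Note 8·50 = 400 ≡ 1 (mod 57) (as 400 − 1 = 7·57), so 8⁻¹ ≡ 50.
Therefore t ≡ 50·29 = 1450 ≡ 25 (mod 57).
With t = 25: n = 6 + 65·25 = 1631.
Check: 1631 mod 65 = 6, 1631 mod 57 = 35. ✓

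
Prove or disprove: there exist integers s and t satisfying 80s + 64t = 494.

Both 80 and 64 are divisible by gcd(80, 64) = 16, hence so is any combination 80s + 64t.
However 494 leaves remainder 14 on division by 16.
Therefore 80s + 64t = 494 has no solution in integers.

There are no such integers.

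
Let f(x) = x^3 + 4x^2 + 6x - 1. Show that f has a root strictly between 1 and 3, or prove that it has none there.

No such root exists.

f(1) = 10 and f(3) = 80, both positive.
The derivative f'(x) = 3x^2 + 8x + 6 is a quadratic with discriminant 8² − 4·3·6 = -8 < 0; it never vanishes, so it is always positive (sign of the leading coefficient).
Hence f is strictly increasing on ℝ, and in particular on [1, 3]. A strictly monotone function with same-sign endpoint values stays positive on the whole interval, so f has no zero in (1, 3).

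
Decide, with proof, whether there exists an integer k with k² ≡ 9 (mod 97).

Take k = 3. Then 3² = 9, and since 0 ≤ 9 < 97 this is already reduced: 3² ≡ 9 (mod 97).

k = 3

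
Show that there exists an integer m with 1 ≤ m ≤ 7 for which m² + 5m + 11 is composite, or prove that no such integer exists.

m = 2

At m = 2: 2² + 5·2 + 11 = 25 = 5·5, which is composite.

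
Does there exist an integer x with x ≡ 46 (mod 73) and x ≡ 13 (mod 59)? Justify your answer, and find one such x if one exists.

The moduli 73 and 59 are coprime, so by the Chinese Remainder Theorem a unique solution modulo 4307 exists.
Write x = 46 + 73t and require 46 + 73t ≡ 13 (mod 59), i.e. 73t ≡ 26 (mod 59).
73 ≡ 14 (mod 59), so this reads 14t ≡ 26 (mod 59). Since 14·38 = 532 = 9·59 + 1, the inverse of 14 mod 59 is 38.
Therefore t ≡ 38·26 = 988 ≡ 44 (mod 59).
Taking t = 44 gives x = 46 + 73·44 = 3258.
Check: 3258 mod 73 = 46, 3258 mod 59 = 13. ✓

x = 3258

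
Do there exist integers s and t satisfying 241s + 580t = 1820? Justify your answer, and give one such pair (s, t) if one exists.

241 and 580 are coprime, so 241s + 580t ranges over all of ℤ.
Run the Euclidean algorithm on 580 and 241: 580 = 2·241 + 98, 241 = 2·98 + 45, 98 = 2·45 + 8, 45 = 5·8 + 5, 8 = 1·5 + 3, 5 = 1·3 + 2, 3 = 1·2 + 1, 2 = 2·1 + 0.
Back-substituting, 1 = 3 − 1·2 = 3 − (5 − 1·3) = −5 + 2·3 = −5 + 2·(8 − 1·5) = 2·8 − 3·5 = 2·8 − 3·(45 − 5·8) = −3·45 + 17·8 = −3·45 + 17·(98 − 2·45) = 17·98 − 37·45 = 17·98 − 37·(241 − 2·98) = −37·241 + 91·98 = −37·241 + 91·(580 − 2·241) = 91·580 − 219·241; that is, 241·(-219) + 580·91 = 1.
Times 1820: 241·(-398580) + 580·165620 = 1820, so (-398580, 165620) solves it.
The general solution is s = -398580 + 580k, t = 165620 − 241k; taking k = 688 gives the smaller pair s = 460, t = -188.
Check: 241·460 + 580·(-188) = 110860 − 109040 = 1820. ✓

s = 460, t = -188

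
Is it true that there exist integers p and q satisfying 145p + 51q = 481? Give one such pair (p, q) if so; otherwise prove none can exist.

145 and 51 are coprime, so 145p + 51q ranges over all of ℤ.
Euclidean algorithm: 145 = 2·51 + 43, 51 = 1·43 + 8, 43 = 5·8 + 3, 8 = 2·3 + 2, 3 = 1·2 + 1, 2 = 2·1 + 0.
Unwinding: 1 = 3 − 1·2 = 3 − (8 − 2·3) = −8 + 3·3 = −8 + 3·(43 − 5·8) = 3·43 − 16·8 = 3·43 − 16·(51 − 1·43) = −16·51 + 19·43 = −16·51 + 19·(145 − 2·51) = 19·145 − 54·51, i.e. 145·19 + 51·(-54) = 1.
Scaling by 481 gives the particular solution (p, q) = (9139, -25974).
The general solution is p = 9139 + 51k, q = -25974 − 145k; taking k = -179 gives the smaller pair p = 10, q = -19.
Indeed 145·10 + 51·(-19) = 1450 − 969 = 481.

p = 10, q = -19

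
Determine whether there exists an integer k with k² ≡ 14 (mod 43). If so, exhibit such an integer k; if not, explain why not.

k = 33 works: 33² = 1089, and 1089 − 14 = 1075 = 25·43.

k = 33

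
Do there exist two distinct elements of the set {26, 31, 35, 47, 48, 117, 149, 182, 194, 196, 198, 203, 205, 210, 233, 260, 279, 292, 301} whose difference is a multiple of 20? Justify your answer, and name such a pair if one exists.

No, no such pair exists.

Two integers differ by a multiple of 20 exactly when they have the same residue mod 20. The residues are 26↦6, 31↦11, 35↦15, 47↦7, 48↦8, 117↦17, 149↦9, 182↦2, 194↦14, 196↦16, 198↦18, 203↦3, 205↦5, 210↦10, 233↦13, 260↦0, 279↦19, 292↦12, 301↦1.
All 19 residues are distinct, so no two elements differ by a multiple of 20.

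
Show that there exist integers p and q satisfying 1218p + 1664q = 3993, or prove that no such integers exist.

gcd(1218, 1664) = 2, so every integer of the form 1218p + 1664q is a multiple of 2.
But 3993 = 2·1996 + 1, so 2 ∤ 3993.
Therefore 1218p + 1664q = 3993 has no solution in integers.

No, no such integers exist.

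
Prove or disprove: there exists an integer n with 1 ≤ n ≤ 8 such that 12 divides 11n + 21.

There is no such integer n in that range.

At n = 1, 11·1 + 21 = 32 ≡ 8 (mod 12), and each step in n adds 11, giving residues 8, 7, 6, 5, 4, 3, 2, 1 for n = 1, 2, …, 8.
Since 0 is absent from this list, 12 ∤ 11n + 21 for every n with 1 ≤ n ≤ 8.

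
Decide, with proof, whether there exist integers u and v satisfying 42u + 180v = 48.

Every value of 42u + 180v is a multiple of gcd(42, 180) = 6; since 6 ∣ 48, solutions exist.
Dividing through by 6 reduces the equation to 7u + 30v = 8.
Dividing repeatedly: 30 = 4·7 + 2, 7 = 3·2 + 1, 2 = 2·1 + 0.
Working back up the chain: 1 = 7 − 3·2 = 7 − 3·(30 − 4·7) = −3·30 + 13·7. So 7·13 + 30·(-3) = 1.
Times 8: 7·104 + 30·(-24) = 8, so (104, -24) solves it.
Subtracting 3·30 from u and adding 3·7 to v gives the tidier solution (14, -3).
Indeed 42·14 + 180·(-3) = 588 − 540 = 48.

u = 14, v = -3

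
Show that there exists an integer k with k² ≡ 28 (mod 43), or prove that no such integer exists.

43 is prime, so by Euler's criterion 28 is a square mod 43 iff 28^((43−1)/2) = 28^21 ≡ 1 (mod 43).
Repeated squaring mod 43: 28^2 = 784 ≡ 10; 28^4 ≡ 10² = 100 ≡ 14; 28^8 ≡ 14² = 196 ≡ 24; 28^16 ≡ 24² = 576 ≡ 17.
Since 21 = 16 + 4 + 1, 28^21 ≡ 17 · 14 · 28; multiplying out mod 43: 17·14 = 238 ≡ 23, then 23·28 = 644 ≡ 42. Thus 28^21 ≡ 42 ≡ −1 (mod 43).
By Euler's criterion 28 is a quadratic non-residue mod 43: no k satisfies k² ≡ 28 (mod 43).

No such integer exists.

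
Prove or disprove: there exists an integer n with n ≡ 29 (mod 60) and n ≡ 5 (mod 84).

Here gcd(60, 84) = 12, and both 29 and 5 leave remainder 5 mod 12, so the system is consistent.
The integers ≡ 29 (mod 60) are 29, 89, …; their remainders mod 84 are 29, 5, so n = 89 is the first that is ≡ 5 (mod 84).
Verify: 89 = 1·60 + 29 and 89 = 1·84 + 5. ✓

n = 89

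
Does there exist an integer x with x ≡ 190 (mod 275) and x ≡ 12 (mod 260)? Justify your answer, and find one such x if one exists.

Both moduli are multiples of 5 = gcd(275, 260), so any solution would satisfy x ≡ 190 and x ≡ 12 modulo 5 simultaneously.
However 190 ≡ 0 and 12 ≡ 2 (mod 5), and 0 ≠ 2.
Therefore no such x exists.

No, no such integer exists.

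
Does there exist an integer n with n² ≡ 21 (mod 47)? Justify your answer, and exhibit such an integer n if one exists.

n = 16 works: 16² = 256, and 256 − 21 = 235 = 5·47.

n = 16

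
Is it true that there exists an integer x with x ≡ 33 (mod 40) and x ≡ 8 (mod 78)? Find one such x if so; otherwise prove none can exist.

There is no such integer.

Both moduli are multiples of 2 = gcd(40, 78), so any solution would satisfy x ≡ 33 and x ≡ 8 modulo 2 simultaneously.
But 33 mod 2 = 1 while 8 mod 2 = 0, a contradiction.
Therefore no such x exists.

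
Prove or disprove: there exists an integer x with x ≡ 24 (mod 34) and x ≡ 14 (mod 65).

x = 534

The moduli 34 and 65 are coprime, so by the Chinese Remainder Theorem a unique solution modulo 2210 exists.
Write x = 24 + 34t and require 24 + 34t ≡ 14 (mod 65), i.e. 34t ≡ 55 (mod 65).
Since 34·44 = 1496 = 23·65 + 1, the inverse of 34 mod 65 is 44.
Multiplying by 44: t ≡ 44·55 = 2420 ≡ 15 (mod 65).
With t = 15: x = 24 + 34·15 = 534.
Verify: 534 = 15·34 + 24 and 534 = 8·65 + 14. ✓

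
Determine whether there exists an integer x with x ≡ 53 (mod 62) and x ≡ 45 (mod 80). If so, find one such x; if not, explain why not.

x = 2285

Here gcd(62, 80) = 2, and both 53 and 45 leave remainder 1 mod 2, so the system is consistent.
Put x = 53 + 62t, so we need 62t ≡ 72 (mod 80), equivalently (divide by 2) 31t ≡ 36 (mod 40).
Invert 31 mod 40 by the Euclidean algorithm: 40 = 1·31 + 9, 31 = 3·9 + 4, 9 = 2·4 + 1, 4 = 4·1 + 0; back-substituting, 1 = 9 − 2·4 = 9 − 2·(31 − 3·9) = −2·31 + 7·9 = −2·31 + 7·(40 − 1·31) = 7·40 − 9·31. Hence 31·(-9) ≡ 1, so 31⁻¹ ≡ -9 ≡ 31 (mod 40).
Multiplying by 31: t ≡ 31·36 = 1116 ≡ 36 (mod 40).
Then x = 53 + 62·36 = 2285.
Check: 2285 mod 62 = 53, 2285 mod 80 = 45. ✓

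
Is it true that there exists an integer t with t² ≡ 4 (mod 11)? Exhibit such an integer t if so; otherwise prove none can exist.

t = 2

Take t = 2. Then 2² = 4, and since 0 ≤ 4 < 11 this is already reduced: 2² ≡ 4 (mod 11).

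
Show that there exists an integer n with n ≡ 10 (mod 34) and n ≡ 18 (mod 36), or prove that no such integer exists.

n = 486

Here gcd(34, 36) = 2, and both 10 and 18 leave remainder 0 mod 2, so the system is consistent.
Put n = 10 + 34t, so we need 34t ≡ 8 (mod 36), equivalently (divide by 2) 17t ≡ 4 (mod 18).
Note 17·17 = 289 ≡ 1 (mod 18) (as 289 − 1 = 16·18), so 17⁻¹ ≡ 17.
Multiplying by 17: t ≡ 17·4 = 68 ≡ 14 (mod 18).
Then n = 10 + 34·14 = 486.
Indeed 486 ≡ 10 (mod 34) and 486 ≡ 18 (mod 36).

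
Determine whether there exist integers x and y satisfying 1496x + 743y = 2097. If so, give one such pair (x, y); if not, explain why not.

1496 and 743 are coprime, so 1496x + 743y ranges over all of ℤ.
Dividing repeatedly: 1496 = 2·743 + 10, 743 = 74·10 + 3, 10 = 3·3 + 1, 3 = 3·1 + 0.
Working back up the chain: 1 = 10 − 3·3 = 10 − 3·(743 − 74·10) = −3·743 + 223·10 = −3·743 + 223·(1496 − 2·743) = 223·1496 − 449·743. So 1496·223 + 743·(-449) = 1.
Multiplying through by 2097: x = 223·2097 = 467631, y = (-449)·2097 = -941553 is a solution.
Shifting by a multiple of (743, −1496) keeps it a solution: x = 467631 − 629·743 = 284, y = -941553 + 629·1496 = -569.
Indeed 1496·284 + 743·(-569) = 424864 − 422767 = 2097.

x = 284, y = -569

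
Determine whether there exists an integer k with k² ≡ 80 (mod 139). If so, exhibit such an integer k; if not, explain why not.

k = 91

k = 91 works: 91² = 8281, and 8281 − 80 = 8201 = 59·139.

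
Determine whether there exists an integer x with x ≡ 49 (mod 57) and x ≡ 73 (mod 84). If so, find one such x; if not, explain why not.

x = 1417

The moduli are not coprime: gcd(57, 84) = 3. Compatibility requires 3 ∣ (73 − 49) = 24, which holds, so solutions exist.
Put x = 49 + 57t, so we need 57t ≡ 24 (mod 84), equivalently (divide by 3) 19t ≡ 8 (mod 28).
Note 19·3 = 57 ≡ 1 (mod 28) (as 57 − 1 = 2·28), so 19⁻¹ ≡ 3.
Multiplying by 3: t ≡ 3·8 = 24 (mod 28).
Then x = 49 + 57·24 = 1417.
Check: 1417 mod 57 = 49, 1417 mod 84 = 73. ✓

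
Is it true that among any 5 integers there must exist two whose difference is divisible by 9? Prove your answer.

No, the set {44, 45, 46, 47, 48} is a counterexample.

Try 5 consecutive integers, 44, 45, …, 48. Their remainders mod 9 are 8, 0, 1, 2, 3 — pairwise different, as any 5 ≤ 9 consecutive integers have distinct residues.
The differences between them range over 1, …, 4, none of which is divisible by 9.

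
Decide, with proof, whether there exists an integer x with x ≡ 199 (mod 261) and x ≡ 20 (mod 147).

gcd(261, 147) = 3. If x ≡ 199 (mod 261) and x ≡ 20 (mod 147), then x ≡ 199 (mod 3) and x ≡ 20 (mod 3).
These are incompatible: 199 − 20 = 179 is not divisible by 3.
Therefore no such x exists.

There is no such integer.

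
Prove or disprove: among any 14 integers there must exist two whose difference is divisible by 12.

True.

There are exactly 12 possible remainders on division by 12.
With 14 integers and only 12 classes, the pigeonhole principle forces two of them, say a and b, into the same class.
Equal remainders mean a − b ≡ 0 (mod 12), so 12 divides their difference.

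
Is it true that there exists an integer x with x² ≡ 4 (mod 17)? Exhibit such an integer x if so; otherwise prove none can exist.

Take x = 2. Then 2² = 4, and since 0 ≤ 4 < 17 this is already reduced: 2² ≡ 4 (mod 17).

x = 2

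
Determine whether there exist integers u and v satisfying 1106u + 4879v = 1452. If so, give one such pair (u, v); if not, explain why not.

Both 1106 and 4879 are divisible by gcd(1106, 4879) = 7, hence so is any combination 1106u + 4879v.
But 1452 = 7·207 + 3, so 7 ∤ 1452.
Therefore 1106u + 4879v = 1452 has no solution in integers.

No, no such integers exist.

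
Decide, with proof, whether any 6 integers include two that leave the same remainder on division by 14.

No; for instance {26, 27, 28, 29, 30, 31} is a counterexample.

Take the 6 consecutive integers 26, 27, …, 31: their residues mod 14 are all distinct because 6 ≤ 14.
Hence this collection has no pair with equal remainders mod 14, disproving the claim.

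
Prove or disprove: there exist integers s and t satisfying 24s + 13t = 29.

Since gcd(24, 13) = 1, every integer is an integer combination of 24 and 13.
Euclidean algorithm: 24 = 1·13 + 11, 13 = 1·11 + 2, 11 = 5·2 + 1, 2 = 2·1 + 0.
Unwinding: 1 = 11 − 5·2 = 11 − 5·(13 − 1·11) = −5·13 + 6·11 = −5·13 + 6·(24 − 1·13) = 6·24 − 11·13, i.e. 24·6 + 13·(-11) = 1.
Times 29: 24·174 + 13·(-319) = 29, so (174, -319) solves it.
The general solution is s = 174 + 13k, t = -319 − 24k; taking k = -13 gives the smaller pair s = 5, t = -7.
Check: 24·5 + 13·(-7) = 120 − 91 = 29. ✓

s = 5, t = -7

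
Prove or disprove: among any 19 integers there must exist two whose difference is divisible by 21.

No; for instance {93, 94, 95, 96, 97, 98, 99, 100, 101, 102, 103, 104, 105, 106, 107, 108, 109, 110, 111} is a counterexample.

Take the 19 consecutive integers 93, 94, …, 111: their residues mod 21 are all distinct because 19 ≤ 21.
No two share a residue, so no pair has difference divisible by 21; the claim fails for this set.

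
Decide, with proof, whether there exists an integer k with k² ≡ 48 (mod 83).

k = 31

Take k = 31. Then 31² = 961 = 11·83 + 48, so 31² ≡ 48 (mod 83).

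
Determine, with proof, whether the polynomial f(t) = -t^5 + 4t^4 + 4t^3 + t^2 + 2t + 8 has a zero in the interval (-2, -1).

f has no root in that interval.

f(-2) = 72 and f(-1) = 8, both positive, so a sign-change argument is unavailable; we show f keeps this sign on the whole interval.
Substitute t = -1 − u, where 0 < u < 1 on the interval. Expanding, f(-1 − u) = u^5 + 9u^4 + 22u^3 + 23u^2 + 9u + 8.
The nonzero coefficients here are all positive, so for u > 0 every term is positive (or zero), and the constant term 8 is strictly positive.
Therefore f(t) > 0 throughout (-2, -1), and f has no zero there.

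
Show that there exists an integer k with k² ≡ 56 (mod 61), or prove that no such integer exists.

k = 19 works: 19² = 361, and 361 − 56 = 305 = 5·61.

k = 19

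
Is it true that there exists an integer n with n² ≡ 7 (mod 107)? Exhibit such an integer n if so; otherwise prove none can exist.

No such integer exists.

107 is prime, so by Euler's criterion 7 is a square mod 107 iff 7^((107−1)/2) = 7^53 ≡ 1 (mod 107).
Squaring successively (mod 107): 7^2 = 49 ≡ 49; 7^4 ≡ 49² = 2401 ≡ 47; 7^8 ≡ 47² = 2209 ≡ 69; 7^16 ≡ 69² = 4761 ≡ 53; 7^32 ≡ 53² = 2809 ≡ 27.
Since 53 = 32 + 16 + 4 + 1, 7^53 ≡ 27 · 53 · 47 · 7; multiplying out mod 107: 27·53 = 1431 ≡ 40, then 40·47 = 1880 ≡ 61, then 61·7 = 427 ≡ 106. Thus 7^53 ≡ 106 ≡ −1 (mod 107).
By Euler's criterion 7 is a quadratic non-residue mod 107: no n satisfies n² ≡ 7 (mod 107).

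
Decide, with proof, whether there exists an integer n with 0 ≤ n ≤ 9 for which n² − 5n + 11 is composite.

At n = 8: 8² − 5·8 + 11 = 35 = 5·7, which is composite.

n = 8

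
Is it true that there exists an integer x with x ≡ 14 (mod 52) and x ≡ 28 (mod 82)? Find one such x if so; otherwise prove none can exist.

x = 274

gcd(52, 82) = 2. A simultaneous solution exists iff 14 ≡ 28 (mod 2); here 14 mod 2 = 0 = 28 mod 2, so it does.
The integers ≡ 14 (mod 52) are 14, 66, 118, 170, 222, 274, …; their remainders mod 82 are 14, 66, 36, 6, 58, 28, so x = 274 is the first that is ≡ 28 (mod 82).
Check: 274 mod 52 = 14, 274 mod 82 = 28. ✓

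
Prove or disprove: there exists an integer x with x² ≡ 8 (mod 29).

Apply Euler's criterion with the prime 29: 8 is a quadratic residue iff 8^14 ≡ 1 (mod 29), and a non-residue iff it is ≡ −1.
Repeated squaring mod 29: 8^2 = 64 ≡ 6; 8^4 ≡ 6² = 36 ≡ 7; 8^8 ≡ 7² = 49 ≡ 20.
Since 14 = 8 + 4 + 2, 8^14 ≡ 20 · 7 · 6; multiplying out mod 29: 20·7 = 140 ≡ 24, then 24·6 = 144 ≡ 28. Thus 8^14 ≡ 28 ≡ −1 (mod 29).
By Euler's criterion 8 is a quadratic non-residue mod 29: no x satisfies x² ≡ 8 (mod 29).

No, no such integer exists.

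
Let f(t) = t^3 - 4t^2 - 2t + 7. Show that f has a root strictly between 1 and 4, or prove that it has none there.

Such a root exists.

f(1) = 2 and f(4) = -1, which have opposite signs.
Since f is a polynomial it is continuous on [1, 4].
By the Intermediate Value Theorem, f takes the value 0 somewhere in the open interval.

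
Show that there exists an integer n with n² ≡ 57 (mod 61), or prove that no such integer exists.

n = 22

n = 22 works: 22² = 484, and 484 − 57 = 427 = 7·61.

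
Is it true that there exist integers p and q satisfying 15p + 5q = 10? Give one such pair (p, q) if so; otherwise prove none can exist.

Every value of 15p + 5q is a multiple of gcd(15, 5) = 5; since 5 ∣ 10, solutions exist.
Dividing through by 5 reduces the equation to 3p + 1q = 2.
With a unit coefficient on q, (p, q) = (0, 2) is an immediate solution.
Check: 15·0 + 5·2 = 0 + 10 = 10. ✓

p = 0, q = 2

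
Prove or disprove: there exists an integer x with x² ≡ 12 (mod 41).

There is no such integer.

Apply Euler's criterion with the prime 41: 12 is a quadratic residue iff 12^20 ≡ 1 (mod 41), and a non-residue iff it is ≡ −1.
Repeated squaring mod 41: 12^2 = 144 ≡ 21; 12^4 ≡ 21² = 441 ≡ 31; 12^8 ≡ 31² = 961 ≡ 18; 12^16 ≡ 18² = 324 ≡ 37.
Since 20 = 16 + 4, 12^20 ≡ 37 · 31; multiplying out mod 41: 37·31 = 1147 ≡ 40. Thus 12^20 ≡ 40 ≡ −1 (mod 41).
The value −1 means 12 is a non-residue modulo 41, so x² ≡ 12 (mod 41) is impossible.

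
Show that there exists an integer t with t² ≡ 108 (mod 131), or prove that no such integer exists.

t = 97 works: 97² = 9409, and 9409 − 108 = 9301 = 71·131.

t = 97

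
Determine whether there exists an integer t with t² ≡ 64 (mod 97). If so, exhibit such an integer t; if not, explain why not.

t = 89

Take t = 89. Then 89² = 7921 = 81·97 + 64, so 89² ≡ 64 (mod 97).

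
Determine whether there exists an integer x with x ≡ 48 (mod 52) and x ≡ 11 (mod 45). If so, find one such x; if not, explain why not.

The moduli 52 and 45 are coprime, so by the Chinese Remainder Theorem a unique solution modulo 2340 exists.
Write x = 48 + 52t and require 48 + 52t ≡ 11 (mod 45), i.e. 52t ≡ 8 (mod 45).
52 ≡ 7 (mod 45), so this reads 7t ≡ 8 (mod 45). Note 7·13 = 91 ≡ 1 (mod 45) (as 91 − 1 = 2·45), so 7⁻¹ ≡ 13.
Multiplying by 13: t ≡ 13·8 = 104 ≡ 14 (mod 45).
With t = 14: x = 48 + 52·14 = 776.
Verify: 776 = 14·52 + 48 and 776 = 17·45 + 11. ✓

x = 776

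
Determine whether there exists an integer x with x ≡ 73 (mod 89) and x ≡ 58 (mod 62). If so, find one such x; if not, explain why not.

x = 2476

The moduli 89 and 62 are coprime, so by the Chinese Remainder Theorem a unique solution modulo 5518 exists.
Write x = 73 + 89t and require 73 + 89t ≡ 58 (mod 62), i.e. 89t ≡ 47 (mod 62).
89 ≡ 27 (mod 62), so this reads 27t ≡ 47 (mod 62). Invert 27 mod 62 by the Euclidean algorithm: 62 = 2·27 + 8, 27 = 3·8 + 3, 8 = 2·3 + 2, 3 = 1·2 + 1, 2 = 2·1 + 0; back-substituting, 1 = 3 − 1·2 = 3 − (8 − 2·3) = −8 + 3·3 = −8 + 3·(27 − 3·8) = 3·27 − 10·8 = 3·27 − 10·(62 − 2·27) = −10·62 + 23·27. Hence 27·23 ≡ 1, so 27⁻¹ ≡ 23 (mod 62).
Therefore t ≡ 23·47 = 1081 ≡ 27 (mod 62).
Taking t = 27 gives x = 73 + 89·27 = 2476.
Verify: 2476 = 27·89 + 73 and 2476 = 39·62 + 58. ✓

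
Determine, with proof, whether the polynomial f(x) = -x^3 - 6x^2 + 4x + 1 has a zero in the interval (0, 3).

Such a root exists.

f(0) = 1 and f(3) = -68, which have opposite signs.
As a polynomial, f is continuous on every closed interval.
By the Intermediate Value Theorem, f takes the value 0 somewhere in the open interval.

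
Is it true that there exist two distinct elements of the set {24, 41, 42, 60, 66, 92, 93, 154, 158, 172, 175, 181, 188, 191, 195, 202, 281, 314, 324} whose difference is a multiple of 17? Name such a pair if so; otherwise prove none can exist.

24 and 41 are such a pair.

Reduce each element mod 17: 24↦7, 41↦7, 42↦8, 60↦9, 66↦15, 92↦7, 93↦8, 154↦1, 158↦5, 172↦2, 175↦5, 181↦11, 188↦1, 191↦4, 195↦8, 202↦15, 281↦9, 314↦8, 324↦1. The residue 7 repeats (at 24 and 41), and 41 − 24 = 17 = 1·17.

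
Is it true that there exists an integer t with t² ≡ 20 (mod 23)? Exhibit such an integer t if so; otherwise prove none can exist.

No, no such integer exists.

23 is prime, so by Euler's criterion 20 is a square mod 23 iff 20^((23−1)/2) = 20^11 ≡ 1 (mod 23).
Squaring successively (mod 23): 20^2 = 400 ≡ 9; 20^4 ≡ 9² = 81 ≡ 12; 20^8 ≡ 12² = 144 ≡ 6.
Since 11 = 8 + 2 + 1, 20^11 ≡ 6 · 9 · 20; multiplying out mod 23: 6·9 = 54 ≡ 8, then 8·20 = 160 ≡ 22. Thus 20^11 ≡ 22 ≡ −1 (mod 23).
By Euler's criterion 20 is a quadratic non-residue mod 23: no t satisfies t² ≡ 20 (mod 23).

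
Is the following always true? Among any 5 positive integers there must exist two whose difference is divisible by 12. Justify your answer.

No; for instance {3, 4, 5, 6, 7} is a counterexample.

Take the 5 consecutive integers 3, 4, …, 7: their residues mod 12 are all distinct because 5 ≤ 12.
The differences between them range over 1, …, 4, none of which is divisible by 12.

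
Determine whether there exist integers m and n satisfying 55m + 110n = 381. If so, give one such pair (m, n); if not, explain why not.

There are no such integers.

Both 55 and 110 are divisible by gcd(55, 110) = 55, hence so is any combination 55m + 110n.
However 381 leaves remainder 51 on division by 55.
Hence no integers m, n satisfy the equation.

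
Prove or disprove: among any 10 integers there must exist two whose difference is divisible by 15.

No; for instance {53, 54, 55, 56, 57, 58, 59, 60, 61, 62} is a counterexample.

Take the 10 consecutive integers 53, 54, …, 62: their residues mod 15 are all distinct because 10 ≤ 15.
No two share a residue, so no pair has difference divisible by 15; the claim fails for this set.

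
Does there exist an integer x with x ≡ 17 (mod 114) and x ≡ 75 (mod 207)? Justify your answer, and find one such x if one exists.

Reduce both congruences modulo 3, which divides 114 and 207: they say x ≡ 17 (mod 3) and x ≡ 75 (mod 3).
But 17 mod 3 = 2 while 75 mod 3 = 0, a contradiction.
Therefore no such x exists.

No such integer exists.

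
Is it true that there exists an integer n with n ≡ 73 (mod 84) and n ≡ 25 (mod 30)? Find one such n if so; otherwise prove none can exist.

The moduli are not coprime: gcd(84, 30) = 6. Compatibility requires 6 ∣ (25 − 73) = -48, which holds, so solutions exist.
Step through n = 73, 73 + 84, 73 + 2·84, …: the values 73, 157, 241, 325 reduce mod 30 to 13, 7, 1, 25. The value 325 hits 25.
Indeed 325 ≡ 73 (mod 84) and 325 ≡ 25 (mod 30).

n = 325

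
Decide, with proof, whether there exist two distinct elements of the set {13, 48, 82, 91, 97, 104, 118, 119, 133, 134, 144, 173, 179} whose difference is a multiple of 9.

Yes: 82 and 91.

Reduce each element mod 9: 13↦4, 48↦3, 82↦1, 91↦1, 97↦7, 104↦5, 118↦1, 119↦2, 133↦7, 134↦8, 144↦0, 173↦2, 179↦8. The residue 1 repeats (at 82 and 91), and 91 − 82 = 9 = 1·9.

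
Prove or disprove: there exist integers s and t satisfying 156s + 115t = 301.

s = 41, t = -53

Since gcd(156, 115) = 1, every integer is an integer combination of 156 and 115.
Dividing repeatedly: 156 = 1·115 + 41, 115 = 2·41 + 33, 41 = 1·33 + 8, 33 = 4·8 + 1, 8 = 8·1 + 0.
Unwinding: 1 = 33 − 4·8 = 33 − 4·(41 − 1·33) = −4·41 + 5·33 = −4·41 + 5·(115 − 2·41) = 5·115 − 14·41 = 5·115 − 14·(156 − 1·115) = −14·156 + 19·115, i.e. 156·(-14) + 115·19 = 1.
Scaling by 301 gives the particular solution (s, t) = (-4214, 5719).
Shifting by a multiple of (115, −156) keeps it a solution: s = -4214 + 37·115 = 41, t = 5719 − 37·156 = -53.
Check: 156·41 + 115·(-53) = 6396 − 6095 = 301. ✓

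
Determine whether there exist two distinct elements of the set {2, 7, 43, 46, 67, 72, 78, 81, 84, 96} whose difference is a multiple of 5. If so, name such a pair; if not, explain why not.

Reduce each element mod 5: 2↦2, 7↦2, 43↦3, 46↦1, 67↦2, 72↦2, 78↦3, 81↦1, 84↦4, 96↦1. The residue 2 repeats (at 2 and 7), and 7 − 2 = 5 = 1·5.

2 and 7 are such a pair.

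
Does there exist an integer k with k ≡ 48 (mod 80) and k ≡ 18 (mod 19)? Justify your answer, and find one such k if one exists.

gcd(80, 19) = 1, so the Chinese Remainder Theorem guarantees exactly one residue class mod 1520 satisfying both.
Any solution of the first congruence is k = 48 + 80t; substituting into the second, 80t ≡ 18 − 48 ≡ 8 (mod 19).
80 ≡ 4 (mod 19), so this reads 4t ≡ 8 (mod 19). Invert 4 mod 19 by the Euclidean algorithm: 19 = 4·4 + 3, 4 = 1·3 + 1, 3 = 3·1 + 0; back-substituting, 1 = 4 − 1·3 = 4 − (19 − 4·4) = −19 + 5·4. Hence 4·5 ≡ 1, so 4⁻¹ ≡ 5 (mod 19).
Multiplying by 5: t ≡ 5·8 = 40 ≡ 2 (mod 19).
With t = 2: k = 48 + 80·2 = 208.
Verify: 208 = 2·80 + 48 and 208 = 10·19 + 18. ✓

k = 208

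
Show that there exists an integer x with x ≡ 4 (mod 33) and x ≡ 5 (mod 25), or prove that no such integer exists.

x = 730

The moduli 33 and 25 are coprime, so by the Chinese Remainder Theorem a unique solution modulo 825 exists.
Write x = 4 + 33t and require 4 + 33t ≡ 5 (mod 25), i.e. 33t ≡ 1 (mod 25).
33 ≡ 8 (mod 25), so this reads 8t ≡ 1 (mod 25). To invert 8 modulo 25: 25 = 3·8 + 1, 8 = 8·1 + 0, and unwinding, 1 = 25 − 3·8. Thus 8⁻¹ ≡ -3 ≡ 22 (mod 25).
Multiplying by 22: t ≡ 22·1 = 22 (mod 25).
Taking t = 22 gives x = 4 + 33·22 = 730.
Verify: 730 = 22·33 + 4 and 730 = 29·25 + 5. ✓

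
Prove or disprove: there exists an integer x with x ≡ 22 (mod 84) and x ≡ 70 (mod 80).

Here gcd(84, 80) = 4, and both 22 and 70 leave remainder 2 mod 4, so the system is consistent.
Write x = 22 + 84t. Then 84t ≡ 70 − 22 ≡ 48 (mod 80); dividing through by 4 gives 21t ≡ 12 (mod 20).
21 ≡ 1 (mod 20), so this reads 1t ≡ 12 (mod 20). So t ≡ 12 (mod 20).
Then x = 22 + 84·12 = 1030.
Indeed 1030 ≡ 22 (mod 84) and 1030 ≡ 70 (mod 80).

x = 1030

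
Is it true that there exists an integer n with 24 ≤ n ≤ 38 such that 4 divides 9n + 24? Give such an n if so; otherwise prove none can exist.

n = 24

At n = 24 we get 9·24 + 24 = 240, and 240 = 4·60.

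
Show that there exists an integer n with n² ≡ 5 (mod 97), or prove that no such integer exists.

No such integer exists.

97 is prime, so by Euler's criterion 5 is a square mod 97 iff 5^((97−1)/2) = 5^48 ≡ 1 (mod 97).
Squaring successively (mod 97): 5^2 = 25 ≡ 25; 5^4 ≡ 25² = 625 ≡ 43; 5^8 ≡ 43² = 1849 ≡ 6; 5^16 ≡ 6² = 36 ≡ 36; 5^32 ≡ 36² = 1296 ≡ 35.
Since 48 = 32 + 16, 5^48 ≡ 35 · 36; multiplying out mod 97: 35·36 = 1260 ≡ 96. Thus 5^48 ≡ 96 ≡ −1 (mod 97).
The value −1 means 5 is a non-residue modulo 97, so n² ≡ 5 (mod 97) is impossible.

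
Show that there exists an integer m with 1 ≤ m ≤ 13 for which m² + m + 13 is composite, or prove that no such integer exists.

m = 7

At m = 7: 7² + 7 + 13 = 69 = 3·23, which is composite.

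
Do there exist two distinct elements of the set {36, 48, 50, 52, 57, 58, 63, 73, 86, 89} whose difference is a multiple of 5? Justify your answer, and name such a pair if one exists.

The pair (36, 86) works.

36 mod 5 = 1 and 86 mod 5 = 1, so 86 − 36 = 50 = 10·5.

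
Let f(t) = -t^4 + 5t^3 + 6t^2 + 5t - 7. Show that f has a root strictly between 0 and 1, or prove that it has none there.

f(0) = -7 and f(1) = 8, which have opposite signs.
As a polynomial, f is continuous on every closed interval.
By the Intermediate Value Theorem, f takes the value 0 somewhere in the open interval.

Such a root exists.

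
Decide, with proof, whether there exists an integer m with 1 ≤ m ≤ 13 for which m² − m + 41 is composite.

No such integer m in that range exists.

The values for m = 1, 2, …, 13 are 41, 43, 47, 53, 61, 71, 83, 97, 113, 131, 151, 173, 197, and each of these is prime.
So no value in the range makes the expression composite.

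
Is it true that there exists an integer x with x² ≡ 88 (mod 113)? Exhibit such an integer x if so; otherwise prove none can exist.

x = 75

Take x = 75. Then 75² = 5625 = 49·113 + 88, so 75² ≡ 88 (mod 113).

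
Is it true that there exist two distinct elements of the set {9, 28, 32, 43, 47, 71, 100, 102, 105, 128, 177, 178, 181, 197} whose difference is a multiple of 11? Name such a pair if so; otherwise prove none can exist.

Reduce each element mod 11: 9↦9, 28↦6, 32↦10, 43↦10, 47↦3, 71↦5, 100↦1, 102↦3, 105↦6, 128↦7, 177↦1, 178↦2, 181↦5, 197↦10. The residue 6 repeats (at 28 and 105), and 105 − 28 = 77 = 7·11.

The pair (28, 105) works.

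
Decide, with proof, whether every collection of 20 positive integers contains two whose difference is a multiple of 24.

Consider the 20 integers 74, 75, …, 93. They lie in distinct residue classes modulo 24, since 20 ≤ 24.
No two share a residue, so no pair has difference divisible by 24; the claim fails for this set.

No; for instance {74, 75, 76, 77, 78, 79, 80, 81, 82, 83, 84, 85, 86, 87, 88, 89, 90, 91, 92, 93} is a counterexample.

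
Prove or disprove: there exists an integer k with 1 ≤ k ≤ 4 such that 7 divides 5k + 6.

Scanning upward from k = 1 gives 11, 16, none divisible by 7. k = 3 works, since 5·3 + 6 = 21 = 3·7.

k = 3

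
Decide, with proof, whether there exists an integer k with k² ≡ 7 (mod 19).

k = 8

k = 8 works: 8² = 64, and 64 − 7 = 57 = 3·19.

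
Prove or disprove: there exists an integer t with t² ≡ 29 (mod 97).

No such integer exists.

Apply Euler's criterion with the prime 97: 29 is a quadratic residue iff 29^48 ≡ 1 (mod 97), and a non-residue iff it is ≡ −1.
Repeated squaring mod 97: 29^2 = 841 ≡ 65; 29^4 ≡ 65² = 4225 ≡ 54; 29^8 ≡ 54² = 2916 ≡ 6; 29^16 ≡ 6² = 36 ≡ 36; 29^32 ≡ 36² = 1296 ≡ 35.
Since 48 = 32 + 16, 29^48 ≡ 35 · 36; multiplying out mod 97: 35·36 = 1260 ≡ 96. Thus 29^48 ≡ 96 ≡ −1 (mod 97).
By Euler's criterion 29 is a quadratic non-residue mod 97: no t satisfies t² ≡ 29 (mod 97).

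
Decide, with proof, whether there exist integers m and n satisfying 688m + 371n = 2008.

Since gcd(688, 371) = 1, every integer is an integer combination of 688 and 371.
Euclidean algorithm: 688 = 1·371 + 317, 371 = 1·317 + 54, 317 = 5·54 + 47, 54 = 1·47 + 7, 47 = 6·7 + 5, 7 = 1·5 + 2, 5 = 2·2 + 1, 2 = 2·1 + 0.
Working back up the chain: 1 = 5 − 2·2 = 5 − 2·(7 − 1·5) = −2·7 + 3·5 = −2·7 + 3·(47 − 6·7) = 3·47 − 20·7 = 3·47 − 20·(54 − 1·47) = −20·54 + 23·47 = −20·54 + 23·(317 − 5·54) = 23·317 − 135·54 = 23·317 − 135·(371 − 1·317) = −135·371 + 158·317 = −135·371 + 158·(688 − 1·371) = 158·688 − 293·371. So 688·158 + 371·(-293) = 1.
Times 2008: 688·317264 + 371·(-588344) = 2008, so (317264, -588344) solves it.
Shifting by a multiple of (371, −688) keeps it a solution: m = 317264 − 855·371 = 59, n = -588344 + 855·688 = -104.
Indeed 688·59 + 371·(-104) = 40592 − 38584 = 2008.

m = 59, n = -104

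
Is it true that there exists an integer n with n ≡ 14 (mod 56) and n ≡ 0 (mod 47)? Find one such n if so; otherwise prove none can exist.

n = 1974

The moduli 56 and 47 are coprime, so by the Chinese Remainder Theorem a unique solution modulo 2632 exists.
Write n = 14 + 56t and require 14 + 56t ≡ 0 (mod 47), i.e. 56t ≡ 33 (mod 47).
56 ≡ 9 (mod 47), so this reads 9t ≡ 33 (mod 47). To invert 9 modulo 47: 47 = 5·9 + 2, 9 = 4·2 + 1, 2 = 2·1 + 0, and unwinding, 1 = 9 − 4·2 = 9 − 4·(47 − 5·9) = −4·47 + 21·9. Thus 9⁻¹ ≡ 21 (mod 47).
Multiplying by 21: t ≡ 21·33 = 693 ≡ 35 (mod 47).
With t = 35: n = 14 + 56·35 = 1974.
Indeed 1974 ≡ 14 (mod 56) and 1974 ≡ 0 (mod 47).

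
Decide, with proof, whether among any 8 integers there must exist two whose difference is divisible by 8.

Take the 8 consecutive integers 7, 8, …, 14: their residues mod 8 are all distinct because 8 ≤ 8.
No two share a residue, so no pair has difference divisible by 8; the claim fails for this set.

No, the set {7, 8, 9, 10, 11, 12, 13, 14} is a counterexample.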